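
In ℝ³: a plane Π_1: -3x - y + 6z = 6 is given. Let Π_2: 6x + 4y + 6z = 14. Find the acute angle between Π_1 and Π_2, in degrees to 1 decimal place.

77.3

cos θ = |n₁·n₂| / (|n₁||n₂|) = |14| / (√46 · √88).
θ = arccos(0.22004) ≈ 77.3°.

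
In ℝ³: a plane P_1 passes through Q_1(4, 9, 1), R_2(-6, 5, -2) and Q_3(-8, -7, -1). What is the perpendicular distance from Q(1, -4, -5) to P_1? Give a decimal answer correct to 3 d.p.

Q_1R_2 = (-10, -4, -3), Q_1Q_3 = (-12, -16, -2); a normal to P_1 is Q_1R_2 × Q_1Q_3 = (-40, 16, 112).
Using Q_1: P_1 has equation -40x + 16y + 112z = 96.
n·Q − d = (-40)·(1) + (16)·(-4) + (112)·(-5) − 96 = -760; |n| = √14400.
Distance = |-760| / √14400 = 760/√14400 ≈ 6.333.

6.333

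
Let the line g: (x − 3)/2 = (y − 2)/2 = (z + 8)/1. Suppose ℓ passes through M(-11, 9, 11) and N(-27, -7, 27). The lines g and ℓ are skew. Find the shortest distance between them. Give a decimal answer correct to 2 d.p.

g has direction (2, 2, 1) through (3, 2, -8).
A direction vector for ℓ is N − M = (-16, -16, 16).
Common perpendicular direction n = (2, 2, 1) × (-16, -16, 16) = (48, -48, 0).
With w = (-11, 9, 11) − (3, 2, -8) = (-14, 7, 19), w · n = -1008.
Distance = |w · n| / |n| = |-1008| / √4608 ≈ 14.85.

14.85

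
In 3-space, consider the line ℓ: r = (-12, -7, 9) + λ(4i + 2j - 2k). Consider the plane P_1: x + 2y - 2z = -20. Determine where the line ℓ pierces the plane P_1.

Substitute r = (-12, -7, 9) + t(4, 2, -2) into the plane: -44 + 12t = -20, so t = 2.
Intersection: (-12, -7, 9) + 2·(4, 2, -2) = (-4, -3, 5).

(-4, -3, 5)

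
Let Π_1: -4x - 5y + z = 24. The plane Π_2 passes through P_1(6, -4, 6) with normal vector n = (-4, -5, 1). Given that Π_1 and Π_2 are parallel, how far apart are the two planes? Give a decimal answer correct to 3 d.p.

3.395

Π_2: n·r = n·P_1 gives -4x - 5y + z = 2.
Same normal n = (-4, -5, 1) with |n| = √42; distance = |24 − 2| / |n| = 22/√42 ≈ 3.395.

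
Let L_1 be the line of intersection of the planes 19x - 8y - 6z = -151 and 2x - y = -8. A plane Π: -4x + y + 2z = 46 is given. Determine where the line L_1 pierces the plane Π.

(-9, -10, 10)

Direction of L_1: (19, -8, -6) × (2, -1, 0) = (-6, -12, -3).
A point on L_1: solving the two plane equations with x = -5 gives (-5, -2, 12).
Substitute r = (-5, -2, 12) + t(-6, -12, -3) into the plane: 42 + 6t = 46, so t = 2/3.
Intersection: (-5, -2, 12) + (2/3)·(-6, -12, -3) = (-9, -10, 10).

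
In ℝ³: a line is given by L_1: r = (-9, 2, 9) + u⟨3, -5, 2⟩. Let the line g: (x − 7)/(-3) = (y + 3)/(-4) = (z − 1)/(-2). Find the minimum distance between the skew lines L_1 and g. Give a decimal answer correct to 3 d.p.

15.532

g has direction (-3, -4, -2) through (7, -3, 1).
Common perpendicular direction n = (3, -5, 2) × (-3, -4, -2) = (18, 0, -27).
With w = (7, -3, 1) − (-9, 2, 9) = (16, -5, -8), w · n = 504.
Distance = |w · n| / |n| = |504| / √1053 ≈ 15.532.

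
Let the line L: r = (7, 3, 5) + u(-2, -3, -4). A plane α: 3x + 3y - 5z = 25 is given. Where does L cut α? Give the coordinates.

Substitute r = (7, 3, 5) + t(-2, -3, -4) into the plane: 5 + 5t = 25, so t = 4.
Intersection: (7, 3, 5) + 4·(-2, -3, -4) = (-1, -9, -11).

(-1, -9, -11)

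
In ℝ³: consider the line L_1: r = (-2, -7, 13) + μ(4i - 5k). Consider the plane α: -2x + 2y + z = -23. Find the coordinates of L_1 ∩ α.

Substitute r = (-2, -7, 13) + t(4, 0, -5) into the plane: 3 + (-13)t = -23, so t = 2.
Intersection: (-2, -7, 13) + 2·(4, 0, -5) = (6, -7, 3).

(6, -7, 3)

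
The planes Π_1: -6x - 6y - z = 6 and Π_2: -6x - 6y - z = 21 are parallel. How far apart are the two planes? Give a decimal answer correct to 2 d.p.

1.76

Same normal n = (-6, -6, -1) with |n| = √73; distance = |6 − 21| / |n| = 15/√73 ≈ 1.76.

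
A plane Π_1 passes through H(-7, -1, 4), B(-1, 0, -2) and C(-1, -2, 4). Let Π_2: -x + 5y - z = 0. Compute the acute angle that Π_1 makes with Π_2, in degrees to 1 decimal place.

HB = (6, 1, -6), HC = (6, -1, 0); a normal to Π_1 is HB × HC = (-6, -36, -12).
Using H: Π_1 has equation -6x - 36y - 12z = 30.
cos θ = |n₁·n₂| / (|n₁||n₂|) = |-162| / (√1476 · √27).
θ = arccos(0.81150) ≈ 35.8°.

35.8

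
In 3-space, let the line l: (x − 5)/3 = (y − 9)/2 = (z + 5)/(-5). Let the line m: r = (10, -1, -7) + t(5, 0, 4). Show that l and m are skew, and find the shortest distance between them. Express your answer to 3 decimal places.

l has direction (3, 2, -5) through (5, 9, -5).
Common perpendicular direction n = (3, 2, -5) × (5, 0, 4) = (8, -37, -10).
With w = (10, -1, -7) − (5, 9, -5) = (5, -10, -2), w · n = 430.
Since n ≠ 0 the lines are not parallel, and w · n = 430 ≠ 0 so they do not intersect; hence they are skew.
Distance = |w · n| / |n| = |430| / √1533 ≈ 10.982.

10.982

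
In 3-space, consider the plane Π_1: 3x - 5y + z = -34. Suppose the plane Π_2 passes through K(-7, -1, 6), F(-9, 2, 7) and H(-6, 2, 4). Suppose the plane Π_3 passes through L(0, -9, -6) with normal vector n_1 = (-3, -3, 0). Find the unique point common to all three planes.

KF = (-2, 3, 1), KH = (1, 3, -2); a normal to Π_2 is KF × KH = (-9, -3, -9).
Using K: Π_2 has equation -9x - 3y - 9z = 12.
Π_3: n_1·r = n_1·L gives -3x - 3y = 27.
Solving the 3×3 linear system 3x - 5y + z = -34, -9x - 3y - 9z = 12, -3x - 3y = 27 (e.g. by elimination or Cramer's rule, determinant = -198) gives (-11, 2, 9).

(-11, 2, 9)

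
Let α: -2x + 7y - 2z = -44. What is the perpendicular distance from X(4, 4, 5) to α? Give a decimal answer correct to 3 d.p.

n·X − d = (-2)·(4) + (7)·(4) + (-2)·(5) − (-44) = 54; |n| = √57.
Distance = |54| / √57 = 54/√57 ≈ 7.152.

7.152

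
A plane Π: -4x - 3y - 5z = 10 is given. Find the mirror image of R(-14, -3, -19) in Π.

λ = (n·R − d)/|n|² = (160 − 10)/50 = 3.
Reflection = R − 2λn = (-14, -3, -19) − 6·(-4, -3, -5) = (10, 15, 11).

(10, 15, 11)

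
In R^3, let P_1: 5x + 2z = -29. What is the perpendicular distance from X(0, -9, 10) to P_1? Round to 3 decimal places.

9.099

n·X − d = (5)·(0) + (0)·(-9) + (2)·(10) − (-29) = 49; |n| = √29.
Distance = |49| / √29 = 49/√29 ≈ 9.099.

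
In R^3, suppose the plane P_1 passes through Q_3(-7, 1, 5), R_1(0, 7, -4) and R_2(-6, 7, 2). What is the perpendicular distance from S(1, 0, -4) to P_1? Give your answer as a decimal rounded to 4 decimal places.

Q_3R_1 = (7, 6, -9), Q_3R_2 = (1, 6, -3); a normal to P_1 is Q_3R_1 × Q_3R_2 = (36, 12, 36).
Using Q_3: P_1 has equation 36x + 12y + 36z = -60.
n·S − d = (36)·(1) + (12)·(0) + (36)·(-4) − (-60) = -48; |n| = √2736.
Distance = |-48| / √2736 = 48/√2736 ≈ 0.9177.

0.9177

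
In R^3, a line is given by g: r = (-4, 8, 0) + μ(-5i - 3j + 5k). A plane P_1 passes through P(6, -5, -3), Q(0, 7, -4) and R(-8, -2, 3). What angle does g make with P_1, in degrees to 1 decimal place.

PQ = (-6, 12, -1), PR = (-14, 3, 6); a normal to P_1 is PQ × PR = (75, 50, 150).
Using P: P_1 has equation 75x + 50y + 150z = -250.
sin θ = |n·v| / (|n||v|) = |225| / (√30625 · √59) = 0.16739.
θ ≈ 9.6°.

9.6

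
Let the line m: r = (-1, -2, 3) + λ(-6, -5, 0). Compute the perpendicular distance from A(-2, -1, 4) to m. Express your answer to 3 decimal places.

Taking (-1, -2, 3) on m with direction v = (-6, -5, 0): w = A − (-1, -2, 3) = (-1, 1, 1), and w × v = (5, -6, 11).
Distance = |w × v| / |v| = √182 / √61 ≈ 1.727.

1.727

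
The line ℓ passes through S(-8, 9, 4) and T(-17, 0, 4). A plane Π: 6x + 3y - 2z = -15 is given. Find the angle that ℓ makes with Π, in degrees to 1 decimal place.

65.4

A direction vector for ℓ is T − S = (-9, -9, 0).
sin θ = |n·v| / (|n||v|) = |-81| / (√49 · √162) = 0.90914.
θ ≈ 65.4°.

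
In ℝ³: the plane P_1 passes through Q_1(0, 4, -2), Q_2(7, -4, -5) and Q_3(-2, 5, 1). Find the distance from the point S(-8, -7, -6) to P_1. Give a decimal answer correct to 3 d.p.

13.501

Q_1Q_2 = (7, -8, -3), Q_1Q_3 = (-2, 1, 3); a normal to P_1 is Q_1Q_2 × Q_1Q_3 = (-21, -15, -9).
Using Q_1: P_1 has equation -21x - 15y - 9z = -42.
n·S − d = (-21)·(-8) + (-15)·(-7) + (-9)·(-6) − (-42) = 369; |n| = √747.
Distance = |369| / √747 = 369/√747 ≈ 13.501.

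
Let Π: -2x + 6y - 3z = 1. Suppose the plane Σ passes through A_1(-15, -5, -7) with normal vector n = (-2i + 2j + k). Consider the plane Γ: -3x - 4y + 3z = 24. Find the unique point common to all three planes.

(-5, 0, 3)

Σ: n·r = n·A_1 gives -2x + 2y + z = 13.
Solving the 3×3 linear system -2x + 6y - 3z = 1, -2x + 2y + z = 13, -3x - 4y + 3z = 24 (e.g. by elimination or Cramer's rule, determinant = -44) gives (-5, 0, 3).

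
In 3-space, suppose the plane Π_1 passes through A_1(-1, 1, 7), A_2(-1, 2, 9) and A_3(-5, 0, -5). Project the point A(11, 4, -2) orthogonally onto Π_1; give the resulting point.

A_1A_2 = (0, 1, 2), A_1A_3 = (-4, -1, -12); a normal to Π_1 is A_1A_2 × A_1A_3 = (-10, -8, 4).
Using A_1: Π_1 has equation -10x - 8y + 4z = 30.
Foot = A − λn with λ = (n·A − d)/|n|² = (-150 − 30)/180 = -1.
Foot = (11, 4, -2) − (-1)·(-10, -8, 4) = (1, -4, 2).

(1, -4, 2)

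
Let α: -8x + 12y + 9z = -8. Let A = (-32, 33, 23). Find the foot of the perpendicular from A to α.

Foot = A − λn with λ = (n·A − d)/|n|² = (859 − (-8))/289 = 3.
Foot = (-32, 33, 23) − 3·(-8, 12, 9) = (-8, -3, -4).

(-8, -3, -4)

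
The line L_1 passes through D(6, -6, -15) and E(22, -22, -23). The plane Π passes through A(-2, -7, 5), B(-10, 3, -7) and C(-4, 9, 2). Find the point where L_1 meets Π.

(-10, 10, -7)

A direction vector for L_1 is E − D = (16, -16, -8).
AB = (-8, 10, -12), AC = (-2, 16, -3); a normal to Π is AB × AC = (162, 0, -108).
Using A: Π has equation 162x - 108z = -864.
Substitute r = (6, -6, -15) + t(16, -16, -8) into the plane: 2592 + 3456t = -864, so t = -1.
Intersection: (6, -6, -15) + (-1)·(16, -16, -8) = (-10, 10, -7).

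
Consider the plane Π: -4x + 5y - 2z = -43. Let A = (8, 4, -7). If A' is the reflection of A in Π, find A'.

(16, -6, -3)

λ = (n·A − d)/|n|² = (2 − (-43))/45 = 1.
Reflection = A − 2λn = (8, 4, -7) − 2·(-4, 5, -2) = (16, -6, -3).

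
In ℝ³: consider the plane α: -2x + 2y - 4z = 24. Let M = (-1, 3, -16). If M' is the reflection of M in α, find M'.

λ = (n·M − d)/|n|² = (72 − 24)/24 = 2.
Reflection = M − 2λn = (-1, 3, -16) − 4·(-2, 2, -4) = (7, -5, 0).

(7, -5, 0)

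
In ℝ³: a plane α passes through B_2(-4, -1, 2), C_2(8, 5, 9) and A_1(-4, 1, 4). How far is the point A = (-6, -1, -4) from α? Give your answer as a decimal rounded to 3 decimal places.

4.118

B_2C_2 = (12, 6, 7), B_2A_1 = (0, 2, 2); a normal to α is B_2C_2 × B_2A_1 = (-2, -24, 24).
Using B_2: α has equation -2x - 24y + 24z = 80.
n·A − d = (-2)·(-6) + (-24)·(-1) + (24)·(-4) − 80 = -140; |n| = √1156.
Distance = |-140| / √1156 = 140/√1156 ≈ 4.118.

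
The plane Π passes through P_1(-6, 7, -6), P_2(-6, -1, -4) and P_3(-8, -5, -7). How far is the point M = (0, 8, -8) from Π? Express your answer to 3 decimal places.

P_1P_2 = (0, -8, 2), P_1P_3 = (-2, -12, -1); a normal to Π is P_1P_2 × P_1P_3 = (32, -4, -16).
Using P_1: Π has equation 32x - 4y - 16z = -124.
n·M − d = (32)·(0) + (-4)·(8) + (-16)·(-8) − (-124) = 220; |n| = √1296.
Distance = |220| / √1296 = 220/√1296 ≈ 6.111.

6.111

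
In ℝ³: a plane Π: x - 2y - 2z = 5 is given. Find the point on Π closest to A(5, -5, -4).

Foot = A − λn with λ = (n·A − d)/|n|² = (23 − 5)/9 = 2.
Foot = (5, -5, -4) − 2·(1, -2, -2) = (3, -1, 0).

(3, -1, 0)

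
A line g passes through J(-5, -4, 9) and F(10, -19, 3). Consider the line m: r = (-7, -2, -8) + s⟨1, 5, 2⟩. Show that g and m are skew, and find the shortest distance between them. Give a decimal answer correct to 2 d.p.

A direction vector for g is F − J = (15, -15, -6).
Common perpendicular direction n = (15, -15, -6) × (1, 5, 2) = (0, -36, 90).
With w = (-7, -2, -8) − (-5, -4, 9) = (-2, 2, -17), w · n = -1602.
Since n ≠ 0 the lines are not parallel, and w · n = -1602 ≠ 0 so they do not intersect; hence they are skew.
Distance = |w · n| / |n| = |-1602| / √9396 ≈ 16.53.

16.53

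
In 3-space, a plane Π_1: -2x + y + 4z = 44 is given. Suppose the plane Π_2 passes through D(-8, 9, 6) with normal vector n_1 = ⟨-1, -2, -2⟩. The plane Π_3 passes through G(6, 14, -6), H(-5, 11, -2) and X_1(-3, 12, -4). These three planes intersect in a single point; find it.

Π_2: n_1·r = n_1·D gives -x - 2y - 2z = -22.
GH = (-11, -3, 4), GX_1 = (-9, -2, 2); a normal to Π_3 is GH × GX_1 = (2, -14, -5).
Using G: Π_3 has equation 2x - 14y - 5z = -154.
Solving the 3×3 linear system -2x + y + 4z = 44, -x - 2y - 2z = -22, 2x - 14y - 5z = -154 (e.g. by elimination or Cramer's rule, determinant = 99) gives (-6, 8, 6).

(-6, 8, 6)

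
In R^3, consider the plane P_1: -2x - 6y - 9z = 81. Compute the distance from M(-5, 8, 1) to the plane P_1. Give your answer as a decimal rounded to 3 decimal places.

n·M − d = (-2)·(-5) + (-6)·(8) + (-9)·(1) − 81 = -128; |n| = √121.
Distance = |-128| / √121 = 128/√121 ≈ 11.636.

11.636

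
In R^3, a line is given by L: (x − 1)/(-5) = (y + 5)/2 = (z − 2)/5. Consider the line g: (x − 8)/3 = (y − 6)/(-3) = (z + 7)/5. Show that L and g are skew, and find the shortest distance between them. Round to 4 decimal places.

L has direction (-5, 2, 5) through (1, -5, 2).
g has direction (3, -3, 5) through (8, 6, -7).
Common perpendicular direction n = (-5, 2, 5) × (3, -3, 5) = (25, 40, 9).
With w = (8, 6, -7) − (1, -5, 2) = (7, 11, -9), w · n = 534.
Since n ≠ 0 the lines are not parallel, and w · n = 534 ≠ 0 so they do not intersect; hence they are skew.
Distance = |w · n| / |n| = |534| / √2306 ≈ 11.1202.

11.1202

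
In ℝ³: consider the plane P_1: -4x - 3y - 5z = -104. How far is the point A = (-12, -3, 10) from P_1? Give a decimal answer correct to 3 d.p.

15.698

n·A − d = (-4)·(-12) + (-3)·(-3) + (-5)·(10) − (-104) = 111; |n| = √50.
Distance = |111| / √50 = 111/√50 ≈ 15.698.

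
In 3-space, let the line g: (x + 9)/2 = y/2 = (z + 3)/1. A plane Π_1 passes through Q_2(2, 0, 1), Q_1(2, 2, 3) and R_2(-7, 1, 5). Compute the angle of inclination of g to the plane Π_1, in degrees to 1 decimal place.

4.4

g has direction (2, 2, 1) through (-9, 0, -3).
Q_2Q_1 = (0, 2, 2), Q_2R_2 = (-9, 1, 4); a normal to Π_1 is Q_2Q_1 × Q_2R_2 = (6, -18, 18).
Using Q_2: Π_1 has equation 6x - 18y + 18z = 30.
sin θ = |n·v| / (|n||v|) = |-6| / (√684 · √9) = 0.07647.
θ ≈ 4.4°.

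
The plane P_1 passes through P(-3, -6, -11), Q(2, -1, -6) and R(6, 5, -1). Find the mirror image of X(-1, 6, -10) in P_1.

(-5, 2, -2)

PQ = (5, 5, 5), PR = (9, 11, 10); a normal to P_1 is PQ × PR = (-5, -5, 10).
Using P: P_1 has equation -5x - 5y + 10z = -65.
λ = (n·X − d)/|n|² = (-125 − (-65))/150 = -2/5.
Reflection = X − 2λn = (-1, 6, -10) − (-4/5)·(-5, -5, 10) = (-5, 2, -2).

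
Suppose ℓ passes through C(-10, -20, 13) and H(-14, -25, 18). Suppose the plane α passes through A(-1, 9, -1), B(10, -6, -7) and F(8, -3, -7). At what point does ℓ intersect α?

(6, 0, -7)

A direction vector for ℓ is H − C = (-4, -5, 5).
AB = (11, -15, -6), AF = (9, -12, -6); a normal to α is AB × AF = (18, 12, 3).
Using A: α has equation 18x + 12y + 3z = 87.
Substitute r = (-10, -20, 13) + t(-4, -5, 5) into the plane: -381 + (-117)t = 87, so t = -4.
Intersection: (-10, -20, 13) + (-4)·(-4, -5, 5) = (6, 0, -7).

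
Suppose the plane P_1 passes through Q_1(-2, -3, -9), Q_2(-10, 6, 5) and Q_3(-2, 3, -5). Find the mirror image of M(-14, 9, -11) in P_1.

Q_1Q_2 = (-8, 9, 14), Q_1Q_3 = (0, 6, 4); a normal to P_1 is Q_1Q_2 × Q_1Q_3 = (-48, 32, -48).
Using Q_1: P_1 has equation -48x + 32y - 48z = 432.
λ = (n·M − d)/|n|² = (1488 − 432)/5632 = 3/16.
Reflection = M − 2λn = (-14, 9, -11) − (3/8)·(-48, 32, -48) = (4, -3, 7).

(4, -3, 7)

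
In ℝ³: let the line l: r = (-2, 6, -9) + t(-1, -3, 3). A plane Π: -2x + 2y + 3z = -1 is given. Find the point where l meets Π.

(-4, 0, -3)

Substitute r = (-2, 6, -9) + t(-1, -3, 3) into the plane: -11 + 5t = -1, so t = 2.
Intersection: (-2, 6, -9) + 2·(-1, -3, 3) = (-4, 0, -3).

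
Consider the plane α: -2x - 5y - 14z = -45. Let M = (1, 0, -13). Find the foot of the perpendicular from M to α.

(3, 5, 1)

Foot = M − λn with λ = (n·M − d)/|n|² = (180 − (-45))/225 = 1.
Foot = (1, 0, -13) − 1·(-2, -5, -14) = (3, 5, 1).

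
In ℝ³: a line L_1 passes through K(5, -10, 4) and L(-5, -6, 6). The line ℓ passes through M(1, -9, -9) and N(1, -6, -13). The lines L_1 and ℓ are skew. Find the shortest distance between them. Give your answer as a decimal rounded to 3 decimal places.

8.018

A direction vector for L_1 is L − K = (-10, 4, 2).
A direction vector for ℓ is N − M = (0, 3, -4).
Common perpendicular direction n = (-10, 4, 2) × (0, 3, -4) = (-22, -40, -30).
With w = (1, -9, -9) − (5, -10, 4) = (-4, 1, -13), w · n = 438.
Distance = |w · n| / |n| = |438| / √2984 ≈ 8.018.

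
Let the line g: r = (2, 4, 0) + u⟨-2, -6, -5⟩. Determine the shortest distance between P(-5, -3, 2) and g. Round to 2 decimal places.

8.33

Taking (2, 4, 0) on g with direction v = (-2, -6, -5): w = P − (2, 4, 0) = (-7, -7, 2), and w × v = (47, -39, 28).
Distance = |w × v| / |v| = √4514 / √65 ≈ 8.33.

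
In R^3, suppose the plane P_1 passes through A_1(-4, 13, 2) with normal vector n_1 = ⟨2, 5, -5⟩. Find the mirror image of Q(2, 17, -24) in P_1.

P_1: n_1·r = n_1·A_1 gives 2x + 5y - 5z = 47.
λ = (n·Q − d)/|n|² = (209 − 47)/54 = 3.
Reflection = Q − 2λn = (2, 17, -24) − 6·(2, 5, -5) = (-10, -13, 6).

(-10, -13, 6)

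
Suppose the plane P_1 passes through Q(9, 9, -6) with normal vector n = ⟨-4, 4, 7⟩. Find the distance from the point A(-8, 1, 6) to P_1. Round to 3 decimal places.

13.333

P_1: n·r = n·Q gives -4x + 4y + 7z = -42.
n·A − d = (-4)·(-8) + (4)·(1) + (7)·(6) − (-42) = 120; |n| = √81.
Distance = |120| / √81 = 120/√81 ≈ 13.333.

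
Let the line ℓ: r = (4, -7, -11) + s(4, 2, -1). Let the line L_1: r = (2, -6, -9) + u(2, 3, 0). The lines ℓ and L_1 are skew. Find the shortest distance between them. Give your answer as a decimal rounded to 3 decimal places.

Common perpendicular direction n = (4, 2, -1) × (2, 3, 0) = (3, -2, 8).
With w = (2, -6, -9) − (4, -7, -11) = (-2, 1, 2), w · n = 8.
Distance = |w · n| / |n| = |8| / √77 ≈ 0.912.

0.912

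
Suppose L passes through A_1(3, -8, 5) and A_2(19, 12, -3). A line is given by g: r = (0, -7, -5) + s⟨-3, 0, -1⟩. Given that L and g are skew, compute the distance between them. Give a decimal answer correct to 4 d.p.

A direction vector for L is A_2 − A_1 = (16, 20, -8).
Common perpendicular direction n = (16, 20, -8) × (-3, 0, -1) = (-20, 40, 60).
With w = (0, -7, -5) − (3, -8, 5) = (-3, 1, -10), w · n = -500.
Distance = |w · n| / |n| = |-500| / √5600 ≈ 6.6815.

6.6815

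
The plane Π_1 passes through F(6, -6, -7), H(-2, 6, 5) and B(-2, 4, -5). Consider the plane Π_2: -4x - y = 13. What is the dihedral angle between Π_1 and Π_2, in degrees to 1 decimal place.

FH = (-8, 12, 12), FB = (-8, 10, 2); a normal to Π_1 is FH × FB = (-96, -80, 16).
Using F: Π_1 has equation -96x - 80y + 16z = -208.
cos θ = |n₁·n₂| / (|n₁||n₂|) = |464| / (√15872 · √17).
θ = arccos(0.89326) ≈ 26.7°.

26.7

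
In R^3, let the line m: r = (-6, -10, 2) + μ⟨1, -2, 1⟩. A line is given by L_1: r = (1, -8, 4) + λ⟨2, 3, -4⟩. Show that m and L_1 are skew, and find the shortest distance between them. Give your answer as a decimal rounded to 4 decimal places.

Common perpendicular direction n = (1, -2, 1) × (2, 3, -4) = (5, 6, 7).
With w = (1, -8, 4) − (-6, -10, 2) = (7, 2, 2), w · n = 61.
Since n ≠ 0 the lines are not parallel, and w · n = 61 ≠ 0 so they do not intersect; hence they are skew.
Distance = |w · n| / |n| = |61| / √110 ≈ 5.8161.

5.8161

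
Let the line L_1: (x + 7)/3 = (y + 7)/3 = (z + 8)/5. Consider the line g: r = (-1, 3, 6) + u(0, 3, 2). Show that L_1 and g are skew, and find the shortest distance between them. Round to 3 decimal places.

0.853

L_1 has direction (3, 3, 5) through (-7, -7, -8).
Common perpendicular direction n = (3, 3, 5) × (0, 3, 2) = (-9, -6, 9).
With w = (-1, 3, 6) − (-7, -7, -8) = (6, 10, 14), w · n = 12.
Since n ≠ 0 the lines are not parallel, and w · n = 12 ≠ 0 so they do not intersect; hence they are skew.
Distance = |w · n| / |n| = |12| / √198 ≈ 0.853.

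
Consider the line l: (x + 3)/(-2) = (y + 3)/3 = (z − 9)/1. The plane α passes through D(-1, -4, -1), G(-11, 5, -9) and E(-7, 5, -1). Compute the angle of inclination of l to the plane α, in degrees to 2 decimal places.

5.89

l has direction (-2, 3, 1) through (-3, -3, 9).
DG = (-10, 9, -8), DE = (-6, 9, 0); a normal to α is DG × DE = (72, 48, -36).
Using D: α has equation 72x + 48y - 36z = -228.
sin θ = |n·v| / (|n||v|) = |-36| / (√8784 · √14) = 0.10266.
θ ≈ 5.89°.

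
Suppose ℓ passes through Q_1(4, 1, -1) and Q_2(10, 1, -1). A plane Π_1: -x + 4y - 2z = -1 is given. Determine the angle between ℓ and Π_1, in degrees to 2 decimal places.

12.60

A direction vector for ℓ is Q_2 − Q_1 = (6, 0, 0).
sin θ = |n·v| / (|n||v|) = |-6| / (√21 · √36) = 0.21822.
θ ≈ 12.60°.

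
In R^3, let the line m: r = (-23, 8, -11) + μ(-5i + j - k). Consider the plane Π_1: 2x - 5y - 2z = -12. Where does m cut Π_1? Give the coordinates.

(-3, 4, -7)

Substitute r = (-23, 8, -11) + t(-5, 1, -1) into the plane: -64 + (-13)t = -12, so t = -4.
Intersection: (-23, 8, -11) + (-4)·(-5, 1, -1) = (-3, 4, -7).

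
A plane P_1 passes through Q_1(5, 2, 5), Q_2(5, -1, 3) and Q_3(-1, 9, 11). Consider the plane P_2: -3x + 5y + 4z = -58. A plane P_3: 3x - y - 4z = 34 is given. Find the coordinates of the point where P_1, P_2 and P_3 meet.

Q_1Q_2 = (0, -3, -2), Q_1Q_3 = (-6, 7, 6); a normal to P_1 is Q_1Q_2 × Q_1Q_3 = (-4, 12, -18).
Using Q_1: P_1 has equation -4x + 12y - 18z = -86.
Solving the 3×3 linear system -4x + 12y - 18z = -86, -3x + 5y + 4z = -58, 3x - y - 4z = 34 (e.g. by elimination or Cramer's rule, determinant = 280) gives (8, -6, -1).

(8, -6, -1)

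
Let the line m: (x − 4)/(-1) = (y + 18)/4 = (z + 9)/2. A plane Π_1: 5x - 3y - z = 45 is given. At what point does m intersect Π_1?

m has direction (-1, 4, 2) through (4, -18, -9).
Substitute r = (4, -18, -9) + t(-1, 4, 2) into the plane: 83 + (-19)t = 45, so t = 2.
Intersection: (4, -18, -9) + 2·(-1, 4, 2) = (2, -10, -5).

(2, -10, -5)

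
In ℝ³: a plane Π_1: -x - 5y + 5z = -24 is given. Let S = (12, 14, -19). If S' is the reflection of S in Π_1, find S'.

(6, -16, 11)

λ = (n·S − d)/|n|² = (-177 − (-24))/51 = -3.
Reflection = S − 2λn = (12, 14, -19) − (-6)·(-1, -5, 5) = (6, -16, 11).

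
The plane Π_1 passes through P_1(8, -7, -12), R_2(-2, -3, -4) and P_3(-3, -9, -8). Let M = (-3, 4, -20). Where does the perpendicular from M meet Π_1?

(3, -5, -8)

P_1R_2 = (-10, 4, 8), P_1P_3 = (-11, -2, 4); a normal to Π_1 is P_1R_2 × P_1P_3 = (32, -48, 64).
Using P_1: Π_1 has equation 32x - 48y + 64z = -176.
Foot = M − λn with λ = (n·M − d)/|n|² = (-1568 − (-176))/7424 = -3/16.
Foot = (-3, 4, -20) − (-3/16)·(32, -48, 64) = (3, -5, -8).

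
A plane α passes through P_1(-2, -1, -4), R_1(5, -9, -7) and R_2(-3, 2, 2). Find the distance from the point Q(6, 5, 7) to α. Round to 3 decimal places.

P_1R_1 = (7, -8, -3), P_1R_2 = (-1, 3, 6); a normal to α is P_1R_1 × P_1R_2 = (-39, -39, 13).
Using P_1: α has equation -39x - 39y + 13z = 65.
n·Q − d = (-39)·(6) + (-39)·(5) + (13)·(7) − 65 = -403; |n| = √3211.
Distance = |-403| / √3211 = 403/√3211 ≈ 7.112.

7.112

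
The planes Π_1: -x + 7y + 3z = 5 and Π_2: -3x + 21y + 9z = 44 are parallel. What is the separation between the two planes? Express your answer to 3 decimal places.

Rescale Π_2 by 1/3: -x + 7y + 3z = 44/3. Then distance = |5 − (44/3)| / √59 ≈ 1.258.

1.258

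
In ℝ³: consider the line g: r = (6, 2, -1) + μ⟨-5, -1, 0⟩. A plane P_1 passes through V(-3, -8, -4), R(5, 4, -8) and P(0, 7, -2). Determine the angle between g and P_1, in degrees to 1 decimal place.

39.0

VR = (8, 12, -4), VP = (3, 15, 2); a normal to P_1 is VR × VP = (84, -28, 84).
Using V: P_1 has equation 84x - 28y + 84z = -364.
sin θ = |n·v| / (|n||v|) = |-392| / (√14896 · √26) = 0.62989.
θ ≈ 39.0°.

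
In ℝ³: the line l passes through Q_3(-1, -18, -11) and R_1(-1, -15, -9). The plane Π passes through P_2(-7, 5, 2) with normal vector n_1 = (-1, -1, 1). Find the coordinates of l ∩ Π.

(-1, -6, -3)

A direction vector for l is R_1 − Q_3 = (0, 3, 2).
Π: n_1·r = n_1·P_2 gives -x - y + z = 4.
Substitute r = (-1, -18, -11) + t(0, 3, 2) into the plane: 8 + (-1)t = 4, so t = 4.
Intersection: (-1, -18, -11) + 4·(0, 3, 2) = (-1, -6, -3).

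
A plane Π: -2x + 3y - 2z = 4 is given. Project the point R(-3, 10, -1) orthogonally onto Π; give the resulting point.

(1, 4, 3)

Foot = R − λn with λ = (n·R − d)/|n|² = (38 − 4)/17 = 2.
Foot = (-3, 10, -1) − 2·(-2, 3, -2) = (1, 4, 3).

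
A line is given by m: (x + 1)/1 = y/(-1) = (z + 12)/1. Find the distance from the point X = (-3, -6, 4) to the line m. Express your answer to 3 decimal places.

m has direction (1, -1, 1) through (-1, 0, -12).
Taking (-1, 0, -12) on m with direction v = (1, -1, 1): w = X − (-1, 0, -12) = (-2, -6, 16), and w × v = (10, 18, 8).
Distance = |w × v| / |v| = √488 / √3 ≈ 12.754.

12.754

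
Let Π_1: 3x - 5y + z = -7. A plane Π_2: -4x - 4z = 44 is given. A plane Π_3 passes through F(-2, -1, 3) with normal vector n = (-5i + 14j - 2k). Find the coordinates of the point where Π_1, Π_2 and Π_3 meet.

Π_3: n·r = n·F gives -5x + 14y - 2z = -10.
Solving the 3×3 linear system 3x - 5y + z = -7, -4x - 4z = 44, -5x + 14y - 2z = -10 (e.g. by elimination or Cramer's rule, determinant = 52) gives (-8, -4, -3).

(-8, -4, -3)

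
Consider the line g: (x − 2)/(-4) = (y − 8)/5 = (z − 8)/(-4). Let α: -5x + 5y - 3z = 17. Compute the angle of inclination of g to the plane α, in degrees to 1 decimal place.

79.4

g has direction (-4, 5, -4) through (2, 8, 8).
sin θ = |n·v| / (|n||v|) = |57| / (√59 · √57) = 0.98290.
θ ≈ 79.4°.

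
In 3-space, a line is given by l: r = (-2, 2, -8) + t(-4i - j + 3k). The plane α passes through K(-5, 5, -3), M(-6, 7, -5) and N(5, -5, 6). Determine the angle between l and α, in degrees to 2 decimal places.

8.27

KM = (-1, 2, -2), KN = (10, -10, 9); a normal to α is KM × KN = (-2, -11, -10).
Using K: α has equation -2x - 11y - 10z = -15.
sin θ = |n·v| / (|n||v|) = |-11| / (√225 · √26) = 0.14382.
θ ≈ 8.27°.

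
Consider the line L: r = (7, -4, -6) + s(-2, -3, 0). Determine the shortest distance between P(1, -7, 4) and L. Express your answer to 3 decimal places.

Taking (7, -4, -6) on L with direction v = (-2, -3, 0): w = P − (7, -4, -6) = (-6, -3, 10), and w × v = (30, -20, 12).
Distance = |w × v| / |v| = √1444 / √13 ≈ 10.539.

10.539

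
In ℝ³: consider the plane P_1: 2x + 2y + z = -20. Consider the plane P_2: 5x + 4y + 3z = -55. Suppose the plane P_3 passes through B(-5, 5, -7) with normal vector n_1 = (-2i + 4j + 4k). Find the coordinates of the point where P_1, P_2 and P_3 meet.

(-9, 2, -6)

P_3: n_1·r = n_1·B gives -2x + 4y + 4z = 2.
Solving the 3×3 linear system 2x + 2y + z = -20, 5x + 4y + 3z = -55, -2x + 4y + 4z = 2 (e.g. by elimination or Cramer's rule, determinant = -16) gives (-9, 2, -6).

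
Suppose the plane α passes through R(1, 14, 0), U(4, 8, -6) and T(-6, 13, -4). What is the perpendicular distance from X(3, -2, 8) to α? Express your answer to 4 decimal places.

16.3726

RU = (3, -6, -6), RT = (-7, -1, -4); a normal to α is RU × RT = (18, 54, -45).
Using R: α has equation 18x + 54y - 45z = 774.
n·X − d = (18)·(3) + (54)·(-2) + (-45)·(8) − 774 = -1188; |n| = √5265.
Distance = |-1188| / √5265 = 1188/√5265 ≈ 16.3726.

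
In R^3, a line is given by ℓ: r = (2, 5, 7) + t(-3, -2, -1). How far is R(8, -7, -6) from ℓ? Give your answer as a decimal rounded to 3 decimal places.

Taking (2, 5, 7) on ℓ with direction v = (-3, -2, -1): w = R − (2, 5, 7) = (6, -12, -13), and w × v = (-14, 45, -48).
Distance = |w × v| / |v| = √4525 / √14 ≈ 17.978.

17.978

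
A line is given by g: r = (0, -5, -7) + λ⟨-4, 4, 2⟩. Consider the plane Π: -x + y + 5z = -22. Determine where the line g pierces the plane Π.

(-4, -1, -5)

Substitute r = (0, -5, -7) + t(-4, 4, 2) into the plane: -40 + 18t = -22, so t = 1.
Intersection: (0, -5, -7) + 1·(-4, 4, 2) = (-4, -1, -5).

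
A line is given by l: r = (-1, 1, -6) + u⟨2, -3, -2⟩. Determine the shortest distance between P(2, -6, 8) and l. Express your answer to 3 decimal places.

15.936

Taking (-1, 1, -6) on l with direction v = (2, -3, -2): w = P − (-1, 1, -6) = (3, -7, 14), and w × v = (56, 34, 5).
Distance = |w × v| / |v| = √4317 / √17 ≈ 15.936.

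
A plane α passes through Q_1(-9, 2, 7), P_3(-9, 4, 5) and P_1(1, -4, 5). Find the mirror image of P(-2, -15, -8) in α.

Q_1P_3 = (0, 2, -2), Q_1P_1 = (10, -6, -2); a normal to α is Q_1P_3 × Q_1P_1 = (-16, -20, -20).
Using Q_1: α has equation -16x - 20y - 20z = -36.
λ = (n·P − d)/|n|² = (492 − (-36))/1056 = 1/2.
Reflection = P − 2λn = (-2, -15, -8) − 1·(-16, -20, -20) = (14, 5, 12).

(14, 5, 12)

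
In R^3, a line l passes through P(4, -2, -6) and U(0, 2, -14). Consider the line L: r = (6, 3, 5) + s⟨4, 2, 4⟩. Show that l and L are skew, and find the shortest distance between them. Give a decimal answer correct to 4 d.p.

A direction vector for l is U − P = (-4, 4, -8).
Common perpendicular direction n = (-4, 4, -8) × (4, 2, 4) = (32, -16, -24).
With w = (6, 3, 5) − (4, -2, -6) = (2, 5, 11), w · n = -280.
Since n ≠ 0 the lines are not parallel, and w · n = -280 ≠ 0 so they do not intersect; hence they are skew.
Distance = |w · n| / |n| = |-280| / √1856 ≈ 6.4993.

6.4993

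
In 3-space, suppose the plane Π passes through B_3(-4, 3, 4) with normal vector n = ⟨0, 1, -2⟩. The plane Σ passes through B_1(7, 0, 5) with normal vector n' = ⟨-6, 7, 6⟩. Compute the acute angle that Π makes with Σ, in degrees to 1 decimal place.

78.3

Π: n·r = n·B_3 gives y - 2z = -5.
Σ: n'·r = n'·B_1 gives -6x + 7y + 6z = -12.
cos θ = |n₁·n₂| / (|n₁||n₂|) = |-5| / (√5 · √121).
θ = arccos(0.20328) ≈ 78.3°.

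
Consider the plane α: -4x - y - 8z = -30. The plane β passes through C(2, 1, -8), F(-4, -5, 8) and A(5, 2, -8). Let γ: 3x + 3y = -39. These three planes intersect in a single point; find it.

(-7, -6, 8)

CF = (-6, -6, 16), CA = (3, 1, 0); a normal to β is CF × CA = (-16, 48, 12).
Using C: β has equation -16x + 48y + 12z = -80.
Solving the 3×3 linear system -4x - y - 8z = -30, -16x + 48y + 12z = -80, 3x + 3y = -39 (e.g. by elimination or Cramer's rule, determinant = 1644) gives (-7, -6, 8).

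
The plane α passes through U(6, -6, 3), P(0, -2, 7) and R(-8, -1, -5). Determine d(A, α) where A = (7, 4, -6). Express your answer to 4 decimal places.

UP = (-6, 4, 4), UR = (-14, 5, -8); a normal to α is UP × UR = (-52, -104, 26).
Using U: α has equation -52x - 104y + 26z = 390.
n·A − d = (-52)·(7) + (-104)·(4) + (26)·(-6) − 390 = -1326; |n| = √14196.
Distance = |-1326| / √14196 = 1326/√14196 ≈ 11.1291.

11.1291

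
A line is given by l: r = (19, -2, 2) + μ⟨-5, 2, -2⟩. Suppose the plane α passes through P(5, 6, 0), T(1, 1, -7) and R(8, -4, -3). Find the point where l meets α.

PT = (-4, -5, -7), PR = (3, -10, -3); a normal to α is PT × PR = (-55, -33, 55).
Using P: α has equation -55x - 33y + 55z = -473.
Substitute r = (19, -2, 2) + t(-5, 2, -2) into the plane: -869 + 99t = -473, so t = 4.
Intersection: (19, -2, 2) + 4·(-5, 2, -2) = (-1, 6, -6).

(-1, 6, -6)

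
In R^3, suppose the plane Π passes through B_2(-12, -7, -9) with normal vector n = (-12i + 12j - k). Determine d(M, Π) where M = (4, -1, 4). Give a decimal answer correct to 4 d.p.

7.8235

Π: n·r = n·B_2 gives -12x + 12y - z = 69.
n·M − d = (-12)·(4) + (12)·(-1) + (-1)·(4) − 69 = -133; |n| = √289.
Distance = |-133| / √289 = 133/√289 ≈ 7.8235.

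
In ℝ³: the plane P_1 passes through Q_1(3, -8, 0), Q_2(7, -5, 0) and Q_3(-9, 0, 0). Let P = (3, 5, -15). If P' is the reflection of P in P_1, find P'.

(3, 5, 15)

Q_1Q_2 = (4, 3, 0), Q_1Q_3 = (-12, 8, 0); a normal to P_1 is Q_1Q_2 × Q_1Q_3 = (0, 0, 68).
Using Q_1: P_1 has equation 68z = 0.
λ = (n·P − d)/|n|² = (-1020 − 0)/4624 = -15/68.
Reflection = P − 2λn = (3, 5, -15) − (-15/34)·(0, 0, 68) = (3, 5, 15).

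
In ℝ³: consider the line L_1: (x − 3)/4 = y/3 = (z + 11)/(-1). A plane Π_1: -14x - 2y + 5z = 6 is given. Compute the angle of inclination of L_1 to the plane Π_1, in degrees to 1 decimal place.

61.2

L_1 has direction (4, 3, -1) through (3, 0, -11).
sin θ = |n·v| / (|n||v|) = |-67| / (√225 · √26) = 0.87599.
θ ≈ 61.2°.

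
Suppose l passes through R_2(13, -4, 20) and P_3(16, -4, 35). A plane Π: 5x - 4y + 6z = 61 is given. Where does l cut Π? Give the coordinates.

A direction vector for l is P_3 − R_2 = (3, 0, 15).
Substitute r = (13, -4, 20) + t(3, 0, 15) into the plane: 201 + 105t = 61, so t = -4/3.
Intersection: (13, -4, 20) + (-4/3)·(3, 0, 15) = (9, -4, 0).

(9, -4, 0)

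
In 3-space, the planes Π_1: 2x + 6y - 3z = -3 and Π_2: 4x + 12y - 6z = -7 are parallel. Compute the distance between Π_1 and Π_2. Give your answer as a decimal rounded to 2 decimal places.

Rescale Π_2 by 1/2: 2x + 6y - 3z = -7/2. Then distance = |-3 − (-7/2)| / √49 ≈ 0.07.

0.07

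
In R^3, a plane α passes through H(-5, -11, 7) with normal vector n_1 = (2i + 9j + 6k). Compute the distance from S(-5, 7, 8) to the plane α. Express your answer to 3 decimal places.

15.273

α: n_1·r = n_1·H gives 2x + 9y + 6z = -67.
n·S − d = (2)·(-5) + (9)·(7) + (6)·(8) − (-67) = 168; |n| = √121.
Distance = |168| / √121 = 168/√121 ≈ 15.273.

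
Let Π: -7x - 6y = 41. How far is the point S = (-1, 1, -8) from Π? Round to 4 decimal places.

n·S − d = (-7)·(-1) + (-6)·(1) + (0)·(-8) − 41 = -40; |n| = √85.
Distance = |-40| / √85 = 40/√85 ≈ 4.3386.

4.3386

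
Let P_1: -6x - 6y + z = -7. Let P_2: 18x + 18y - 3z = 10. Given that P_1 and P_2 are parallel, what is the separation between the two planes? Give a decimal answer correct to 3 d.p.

0.429

Rescale P_2 by 1/(-3): -6x - 6y + z = -10/3. Then distance = |-7 − (-10/3)| / √73 ≈ 0.429.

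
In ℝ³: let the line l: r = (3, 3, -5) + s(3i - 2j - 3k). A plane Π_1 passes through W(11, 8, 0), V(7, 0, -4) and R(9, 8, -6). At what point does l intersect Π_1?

(6, 1, -8)

WV = (-4, -8, -4), WR = (-2, 0, -6); a normal to Π_1 is WV × WR = (48, -16, -16).
Using W: Π_1 has equation 48x - 16y - 16z = 400.
Substitute r = (3, 3, -5) + t(3, -2, -3) into the plane: 176 + 224t = 400, so t = 1.
Intersection: (3, 3, -5) + 1·(3, -2, -3) = (6, 1, -8).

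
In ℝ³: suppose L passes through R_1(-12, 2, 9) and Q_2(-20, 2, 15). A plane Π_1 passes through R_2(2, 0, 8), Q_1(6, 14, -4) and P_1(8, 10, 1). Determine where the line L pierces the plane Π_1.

A direction vector for L is Q_2 − R_1 = (-8, 0, 6).
R_2Q_1 = (4, 14, -12), R_2P_1 = (6, 10, -7); a normal to Π_1 is R_2Q_1 × R_2P_1 = (22, -44, -44).
Using R_2: Π_1 has equation 22x - 44y - 44z = -308.
Substitute r = (-12, 2, 9) + t(-8, 0, 6) into the plane: -748 + (-440)t = -308, so t = -1.
Intersection: (-12, 2, 9) + (-1)·(-8, 0, 6) = (-4, 2, 3).

(-4, 2, 3)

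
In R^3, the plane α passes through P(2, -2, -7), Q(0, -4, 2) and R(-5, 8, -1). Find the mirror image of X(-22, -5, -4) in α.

(14, 13, 8)

PQ = (-2, -2, 9), PR = (-7, 10, 6); a normal to α is PQ × PR = (-102, -51, -34).
Using P: α has equation -102x - 51y - 34z = 136.
λ = (n·X − d)/|n|² = (2635 − 136)/14161 = 3/17.
Reflection = X − 2λn = (-22, -5, -4) − (6/17)·(-102, -51, -34) = (14, 13, 8).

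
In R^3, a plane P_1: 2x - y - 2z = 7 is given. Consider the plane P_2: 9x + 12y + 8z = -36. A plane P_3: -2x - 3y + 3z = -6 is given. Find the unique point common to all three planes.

Solving the 3×3 linear system 2x - y - 2z = 7, 9x + 12y + 8z = -36, -2x - 3y + 3z = -6 (e.g. by elimination or Cramer's rule, determinant = 169) gives (0, -1, -3).

(0, -1, -3)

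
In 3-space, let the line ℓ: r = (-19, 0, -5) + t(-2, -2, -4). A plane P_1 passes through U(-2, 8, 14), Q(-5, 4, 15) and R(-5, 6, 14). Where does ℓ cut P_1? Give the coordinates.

UQ = (-3, -4, 1), UR = (-3, -2, 0); a normal to P_1 is UQ × UR = (2, -3, -6).
Using U: P_1 has equation 2x - 3y - 6z = -112.
Substitute r = (-19, 0, -5) + t(-2, -2, -4) into the plane: -8 + 26t = -112, so t = -4.
Intersection: (-19, 0, -5) + (-4)·(-2, -2, -4) = (-11, 8, 11).

(-11, 8, 11)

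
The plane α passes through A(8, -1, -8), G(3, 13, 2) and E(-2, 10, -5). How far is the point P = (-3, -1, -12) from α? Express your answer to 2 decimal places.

2.95

AG = (-5, 14, 10), AE = (-10, 11, 3); a normal to α is AG × AE = (-68, -85, 85).
Using A: α has equation -68x - 85y + 85z = -1139.
n·P − d = (-68)·(-3) + (-85)·(-1) + (85)·(-12) − (-1139) = 408; |n| = √19074.
Distance = |408| / √19074 = 408/√19074 ≈ 2.95.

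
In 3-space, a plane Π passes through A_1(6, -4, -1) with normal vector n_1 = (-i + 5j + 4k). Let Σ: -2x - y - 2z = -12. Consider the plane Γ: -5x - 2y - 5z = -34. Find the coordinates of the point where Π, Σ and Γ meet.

Π: n_1·r = n_1·A_1 gives -x + 5y + 4z = -30.
Solving the 3×3 linear system -x + 5y + 4z = -30, -2x - y - 2z = -12, -5x - 2y - 5z = -34 (e.g. by elimination or Cramer's rule, determinant = -5) gives (6, -8, 4).

(6, -8, 4)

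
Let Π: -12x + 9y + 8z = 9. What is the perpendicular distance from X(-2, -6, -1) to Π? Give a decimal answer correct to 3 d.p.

n·X − d = (-12)·(-2) + (9)·(-6) + (8)·(-1) − 9 = -47; |n| = √289.
Distance = |-47| / √289 = 47/√289 ≈ 2.765.

2.765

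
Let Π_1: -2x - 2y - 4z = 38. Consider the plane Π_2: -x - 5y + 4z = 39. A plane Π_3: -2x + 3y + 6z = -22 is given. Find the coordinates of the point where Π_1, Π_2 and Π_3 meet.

Solving the 3×3 linear system -2x - 2y - 4z = 38, -x - 5y + 4z = 39, -2x + 3y + 6z = -22 (e.g. by elimination or Cramer's rule, determinant = 140) gives (-7, -8, -2).

(-7, -8, -2)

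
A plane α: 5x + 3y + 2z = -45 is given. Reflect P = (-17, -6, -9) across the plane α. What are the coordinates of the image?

(3, 6, -1)

λ = (n·P − d)/|n|² = (-121 − (-45))/38 = -2.
Reflection = P − 2λn = (-17, -6, -9) − (-4)·(5, 3, 2) = (3, 6, -1).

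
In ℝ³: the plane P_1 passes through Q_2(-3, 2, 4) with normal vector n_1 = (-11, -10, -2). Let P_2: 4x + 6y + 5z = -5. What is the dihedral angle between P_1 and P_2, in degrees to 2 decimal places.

29.99

P_1: n_1·r = n_1·Q_2 gives -11x - 10y - 2z = 5.
cos θ = |n₁·n₂| / (|n₁||n₂|) = |-114| / (√225 · √77).
θ = arccos(0.86610) ≈ 29.99°.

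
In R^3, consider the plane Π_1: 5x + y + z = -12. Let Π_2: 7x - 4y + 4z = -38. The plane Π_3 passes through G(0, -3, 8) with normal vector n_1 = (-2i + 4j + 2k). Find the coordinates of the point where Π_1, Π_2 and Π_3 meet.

Π_3: n_1·r = n_1·G gives -2x + 4y + 2z = 4.
Solving the 3×3 linear system 5x + y + z = -12, 7x - 4y + 4z = -38, -2x + 4y + 2z = 4 (e.g. by elimination or Cramer's rule, determinant = -122) gives (-2, 2, -4).

(-2, 2, -4)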